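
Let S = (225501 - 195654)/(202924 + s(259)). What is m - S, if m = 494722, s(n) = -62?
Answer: 100360264517/202862 ≈ 4.9472e+5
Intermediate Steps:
S = 29847/202862 (S = (225501 - 195654)/(202924 - 62) = 29847/202862 ≈ 0.14713)
m - S = 494722 - 1*29847/202862 = 494722 - 29847/202862 = 100360264517/202862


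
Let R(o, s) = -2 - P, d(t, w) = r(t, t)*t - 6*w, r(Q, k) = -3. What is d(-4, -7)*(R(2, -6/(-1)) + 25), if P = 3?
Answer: 1080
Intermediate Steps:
d(t, w) = -6*w - 3*t (d(t, w) = -3*t - 6*w = -6*w - 3*t)
R(o, s) = -5 (R(o, s) = -2 - 1*3 = -2 - 3 = -5)
d(-4, -7)*(R(2, -6/(-1)) + 25) = (-6*(-7) - 3*(-4))*(-5 + 25) = (42 + 12)*20 = 54*20 = 1080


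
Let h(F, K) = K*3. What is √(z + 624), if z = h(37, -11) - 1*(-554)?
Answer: √1145 ≈ 33.838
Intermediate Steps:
h(F, K) = 3*K
z = 521 (z = 3*(-11) - 1*(-554) = -33 + 554 = 521)
√(z + 624) = √(521 + 624) = √1145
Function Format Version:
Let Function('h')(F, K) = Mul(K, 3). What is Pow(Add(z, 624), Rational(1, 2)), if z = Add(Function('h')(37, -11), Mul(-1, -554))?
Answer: Pow(1145, Rational(1, 2)) ≈ 33.838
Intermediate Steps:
Function('h')(F, K) = Mul(3, K)
z = 521 (z = Add(Mul(3, -11), Mul(-1, -554)) = Add(-33, 554) = 521)
Pow(Add(z, 624), Rational(1, 2)) = Pow(Add(521, 624), Rational(1, 2)) = Pow(1145, Rational(1, 2))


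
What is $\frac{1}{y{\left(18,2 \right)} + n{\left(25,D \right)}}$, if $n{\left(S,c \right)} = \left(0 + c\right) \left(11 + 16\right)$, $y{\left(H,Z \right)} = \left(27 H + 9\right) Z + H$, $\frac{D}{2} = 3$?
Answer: $\frac{1}{1170} \approx 0.0008547$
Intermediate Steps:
$D = 6$ ($D = 2 \cdot 3 = 6$)
$y{\left(H,Z \right)} = H + Z \left(9 + 27 H\right)$ ($y{\left(H,Z \right)} = \left(9 + 27 H\right) Z + H = Z \left(9 + 27 H\right) + H = H + Z \left(9 + 27 H\right)$)
$n{\left(S,c \right)} = 27 c$ ($n{\left(S,c \right)} = c 27 = 27 c$)
$\frac{1}{y{\left(18,2 \right)} + n{\left(25,D \right)}} = \frac{1}{\left(18 + 9 \cdot 2 + 27 \cdot 18 \cdot 2\right) + 27 \cdot 6} = \frac{1}{\left(18 + 18 + 972\right) + 162} = \frac{1}{1008 + 162} = \frac{1}{1170}$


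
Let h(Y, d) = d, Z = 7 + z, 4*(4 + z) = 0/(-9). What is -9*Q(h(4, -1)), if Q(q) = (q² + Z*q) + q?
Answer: 27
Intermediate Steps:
z = -4 (z = -4 + (0/(-9))/4 = -4 + (0*(-⅑))/4 = -4 + (¼)*0 = -4 + 0 = -4)
Z = 3 (Z = 7 - 4 = 3)
Q(q) = q² + 4*q (Q(q) = (q² + 3*q) + q = q² + 4*q)
-9*Q(h(4, -1)) = -(-9)*(4 - 1) = -(-9)*3 = -9*(-3) = 27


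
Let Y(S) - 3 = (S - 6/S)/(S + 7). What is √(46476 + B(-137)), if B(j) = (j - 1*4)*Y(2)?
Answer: √414618/3 ≈ 214.64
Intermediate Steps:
Y(S) = 3 + (S - 6/S)/(7 + S) (Y(S) = 3 + (S - 6/S)/(S + 7) = 3 + (S - 6/S)/(7 + S))
B(j) = -104/9 + 26*j/9 (B(j) = (j - 1*4)*((-6 + 4*2² + 21*2)/(2*(7 + 2))) = (j - 4)*((½)*(-6 + 4*4 + 42)/9) = (-4 + j)*((½)*(⅑)*(-6 + 16 + 42)) = (-4 + j)*((½)*(⅑)*52) = (-4 + j)*(26/9) = -104/9 + 26*j/9)
√(46476 + B(-137)) = √(46476 + (-104/9 + (26/9)*(-137))) = √(46476 + (-104/9 - 3562/9)) = √(46476 - 1222/3) = √(138206/3) = √414618/3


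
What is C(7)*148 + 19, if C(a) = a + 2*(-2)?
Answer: 463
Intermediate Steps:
C(a) = -4 + a (C(a) = a - 4 = -4 + a)
C(7)*148 + 19 = (-4 + 7)*148 + 19 = 3*148 + 19 = 444 + 19 = 463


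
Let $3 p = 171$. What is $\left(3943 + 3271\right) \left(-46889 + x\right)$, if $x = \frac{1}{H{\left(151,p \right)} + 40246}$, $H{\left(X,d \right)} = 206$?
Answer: $- \frac{6841591053989}{20226} \approx -3.3826 \cdot 10^{8}$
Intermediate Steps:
$p = 57$ ($p = \frac{1}{3} \cdot 171 = 57$)
$x = \frac{1}{40452}$ ($x = \frac{1}{206 + 40246} = \frac{1}{40452} \approx 2.4721 \cdot 10^{-5}$)
$\left(3943 + 3271\right) \left(-46889 + x\right) = \left(3943 + 3271\right) \left(-46889 + \frac{1}{40452}\right) = 7214 \left(- \frac{1896753827}{40452}\right) = - \frac{6841591053989}{20226}$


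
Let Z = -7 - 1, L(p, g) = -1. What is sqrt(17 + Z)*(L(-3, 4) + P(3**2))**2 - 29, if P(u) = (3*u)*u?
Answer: 175663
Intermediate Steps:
Z = -8
P(u) = 3*u**2
sqrt(17 + Z)*(L(-3, 4) + P(3**2))**2 - 29 = sqrt(17 - 8)*(-1 + 3*(3**2)**2)**2 - 29 = sqrt(9)*(-1 + 3*9**2)**2 - 29 = 3*(-1 + 3*81)**2 - 29 = 3*(-1 + 243)**2 - 29 = 3*242**2 - 29 = 3*58564 - 29 = 175692 - 29 = 175663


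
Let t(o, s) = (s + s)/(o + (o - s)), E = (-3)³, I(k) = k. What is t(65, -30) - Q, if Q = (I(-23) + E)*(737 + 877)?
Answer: 645597/8 ≈ 80700.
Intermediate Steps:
E = -27
Q = -80700 (Q = (-23 - 27)*(737 + 877) = -50*1614 = -80700)
t(o, s) = 2*s/(-s + 2*o) (t(o, s) = (2*s)/(-s + 2*o) = 2*s/(-s + 2*o))
t(65, -30) - Q = 2*(-30)/(-1*(-30) + 2*65) - 1*(-80700) = 2*(-30)/(30 + 130) + 80700 = 2*(-30)/160 + 80700 = 2*(-30)*(1/160) + 80700 = -3/8 + 80700 = 645597/8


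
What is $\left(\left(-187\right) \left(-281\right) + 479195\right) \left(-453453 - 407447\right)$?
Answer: $-457776687800$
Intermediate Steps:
$\left(\left(-187\right) \left(-281\right) + 479195\right) \left(-453453 - 407447\right) = \left(52547 + 479195\right) \left(-860900\right) = 531742 \left(-860900\right) = -457776687800$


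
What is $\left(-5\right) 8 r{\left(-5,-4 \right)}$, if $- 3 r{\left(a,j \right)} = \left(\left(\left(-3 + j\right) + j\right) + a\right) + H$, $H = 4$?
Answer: $-160$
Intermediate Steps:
$r{\left(a,j \right)} = - \frac{1}{3} - \frac{2 j}{3} - \frac{a}{3}$ ($r{\left(a,j \right)} = - \frac{\left(\left(\left(-3 + j\right) + j\right) + a\right) + 4}{3} = - \frac{\left(\left(-3 + 2 j\right) + a\right) + 4}{3} = - \frac{\left(-3 + a + 2 j\right) + 4}{3} = - \frac{1 + a + 2 j}{3} = - \frac{1}{3} - \frac{2 j}{3} - \frac{a}{3}$)
$\left(-5\right) 8 r{\left(-5,-4 \right)} = \left(-5\right) 8 \left(- \frac{1}{3} - - \frac{8}{3} - - \frac{5}{3}\right) = - 40 \left(- \frac{1}{3} + \frac{8}{3} + \frac{5}{3}\right) = \left(-40\right) 4 = -160$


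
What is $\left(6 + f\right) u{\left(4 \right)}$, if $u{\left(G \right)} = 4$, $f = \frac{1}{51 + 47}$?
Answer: $\frac{1178}{49} \approx 24.041$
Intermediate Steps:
$f = \frac{1}{98} \approx 0.010204$
$\left(6 + f\right) u{\left(4 \right)} = \left(6 + \frac{1}{98}\right) 4 = \frac{589}{98} \cdot 4 = \frac{1178}{49}$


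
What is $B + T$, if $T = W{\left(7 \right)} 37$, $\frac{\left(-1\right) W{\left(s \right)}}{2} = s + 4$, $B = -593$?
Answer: $-1407$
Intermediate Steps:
$W{\left(s \right)} = -8 - 2 s$ ($W{\left(s \right)} = - 2 \left(s + 4\right) = - 2 \left(4 + s\right) = -8 - 2 s$)
$T = -814$ ($T = \left(-8 - 14\right) 37 = \left(-22\right) 37 = -814$)
$B + T = -593 - 814 = -1407$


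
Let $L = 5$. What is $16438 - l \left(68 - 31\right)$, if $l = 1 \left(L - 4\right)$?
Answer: $16401$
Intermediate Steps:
$l = 1$ ($l = 1 \left(5 - 4\right) = 1 \cdot 1 = 1$)
$16438 - l \left(68 - 31\right) = 16438 - 1 \left(68 - 31\right) = 16438 - 1 \cdot 37 = 16438 - 37 = 16401$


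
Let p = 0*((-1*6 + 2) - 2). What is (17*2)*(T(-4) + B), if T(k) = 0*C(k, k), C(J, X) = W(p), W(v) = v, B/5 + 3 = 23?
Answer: 3400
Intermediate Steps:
B = 100 (B = -15 + 5*23 = -15 + 115 = 100)
p = 0 (p = 0*((-6 + 2) - 2) = 0*(-4 - 2) = 0*(-6) = 0)
C(J, X) = 0
T(k) = 0 (T(k) = 0*0 = 0)
(17*2)*(T(-4) + B) = (17*2)*(0 + 100) = 34*100 = 3400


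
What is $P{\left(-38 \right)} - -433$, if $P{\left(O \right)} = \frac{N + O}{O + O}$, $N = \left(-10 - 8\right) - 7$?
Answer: $\frac{32971}{76} \approx 433.83$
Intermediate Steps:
$N = -25$ ($N = -18 - 7 = -25$)
$P{\left(O \right)} = \frac{-25 + O}{2 O}$ ($P{\left(O \right)} = \frac{-25 + O}{O + O} = \frac{-25 + O}{2 O}$)
$P{\left(-38 \right)} - -433 = \frac{-25 - 38}{2 \left(-38\right)} - -433 = \frac{1}{2} \left(- \frac{1}{38}\right) \left(-63\right) + 433 = \frac{63}{76} + 433 = \frac{32971}{76}$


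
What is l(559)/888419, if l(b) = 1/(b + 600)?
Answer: 1/1029677621 ≈ 9.7118e-10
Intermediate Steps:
l(b) = 1/(600 + b)
l(559)/888419 = 1/((600 + 559)*888419) = (1/888419)/1159 = (1/1159)*(1/888419) = 1/1029677621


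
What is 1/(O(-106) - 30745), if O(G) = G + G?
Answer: -1/30957 ≈ -3.2303e-5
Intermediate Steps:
O(G) = 2*G
1/(O(-106) - 30745) = 1/(2*(-106) - 30745) = 1/(-212 - 30745) = 1/(-30957) = -1/30957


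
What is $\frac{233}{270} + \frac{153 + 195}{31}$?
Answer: $\frac{101183}{8370} \approx 12.089$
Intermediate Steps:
$\frac{233}{270} + \frac{153 + 195}{31} = 233 \cdot \frac{1}{270} + 348 \cdot \frac{1}{31} = \frac{233}{270} + \frac{348}{31} = \frac{101183}{8370}$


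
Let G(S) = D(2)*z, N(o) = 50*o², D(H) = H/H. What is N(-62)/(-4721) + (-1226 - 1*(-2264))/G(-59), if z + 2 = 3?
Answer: 4708198/4721 ≈ 997.29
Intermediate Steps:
D(H) = 1
z = 1 (z = -2 + 3 = 1)
G(S) = 1 (G(S) = 1*1 = 1)
N(-62)/(-4721) + (-1226 - 1*(-2264))/G(-59) = (50*(-62)²)/(-4721) + (-1226 - 1*(-2264))/1 = (50*3844)*(-1/4721) + (-1226 + 2264)*1 = 192200*(-1/4721) + 1038*1 = -192200/4721 + 1038 = 4708198/4721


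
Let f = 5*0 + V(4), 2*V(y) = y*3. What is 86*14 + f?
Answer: 1210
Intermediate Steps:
V(y) = 3*y/2 (V(y) = (y*3)/2 = (3*y)/2 = 3*y/2)
f = 6 (f = 5*0 + (3/2)*4 = 0 + 6 = 6)
86*14 + f = 86*14 + 6 = 1204 + 6 = 1210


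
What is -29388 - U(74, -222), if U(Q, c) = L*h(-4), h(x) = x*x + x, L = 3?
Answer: -29424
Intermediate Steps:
h(x) = x + x**2 (h(x) = x**2 + x = x + x**2)
U(Q, c) = 36 (U(Q, c) = 3*(-4*(1 - 4)) = 3*(-4*(-3)) = 3*12 = 36)
-29388 - U(74, -222) = -29388 - 1*36 = -29388 - 36 = -29424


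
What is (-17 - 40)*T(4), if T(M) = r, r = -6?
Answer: 342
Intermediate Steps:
T(M) = -6
(-17 - 40)*T(4) = (-17 - 40)*(-6) = -57*(-6) = 342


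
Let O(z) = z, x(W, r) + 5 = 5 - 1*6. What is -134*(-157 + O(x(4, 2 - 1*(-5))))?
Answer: 21842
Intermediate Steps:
x(W, r) = -6 (x(W, r) = -5 + (5 - 1*6) = -5 + (5 - 6) = -5 - 1 = -6)
-134*(-157 + O(x(4, 2 - 1*(-5)))) = -134*(-157 - 6) = -134*(-163) = 21842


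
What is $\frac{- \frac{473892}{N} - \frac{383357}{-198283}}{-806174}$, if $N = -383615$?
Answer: $- \frac{6514222243}{1657326692654590} \approx -3.9306 \cdot 10^{-6}$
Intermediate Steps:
$\frac{- \frac{473892}{N} - \frac{383357}{-198283}}{-806174} = \frac{- \frac{473892}{-383615} - \frac{383357}{-198283}}{-806174} = \left(\left(-473892\right) \left(- \frac{1}{383615}\right) - - \frac{10361}{5359}\right) \left(- \frac{1}{806174}\right) = \left(\frac{473892}{383615} + \frac{10361}{5359}\right) \left(- \frac{1}{806174}\right) = \frac{6514222243}{2055792785} \left(- \frac{1}{806174}\right) = - \frac{6514222243}{1657326692654590}$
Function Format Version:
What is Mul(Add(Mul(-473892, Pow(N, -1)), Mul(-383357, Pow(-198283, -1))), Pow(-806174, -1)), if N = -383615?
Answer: Rational(-6514222243, 1657326692654590) ≈ -3.9306e-6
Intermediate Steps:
Mul(Add(Mul(-473892, Pow(N, -1)), Mul(-383357, Pow(-198283, -1))), Pow(-806174, -1)) = Mul(Add(Mul(-473892, Pow(-383615, -1)), Mul(-383357, Pow(-198283, -1))), Pow(-806174, -1)) = Mul(Add(Mul(-473892, Rational(-1, 383615)), Mul(-383357, Rational(-1, 198283))), Rational(-1, 806174)) = Mul(Add(Rational(473892, 383615), Rational(10361, 5359)), Rational(-1, 806174)) = Mul(Rational(6514222243, 2055792785), Rational(-1, 806174)) = Rational(-6514222243, 1657326692654590)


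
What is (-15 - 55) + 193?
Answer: 123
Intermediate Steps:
(-15 - 55) + 193 = -70 + 193 = 123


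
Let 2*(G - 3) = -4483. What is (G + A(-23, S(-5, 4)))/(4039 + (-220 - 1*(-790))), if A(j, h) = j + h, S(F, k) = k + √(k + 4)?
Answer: -4515/9218 + 2*√2/4609 ≈ -0.48919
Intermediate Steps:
G = -4477/2 (G = 3 + (½)*(-4483) = 3 - 4483/2 = -4477/2 ≈ -2238.5)
S(F, k) = k + √(4 + k)
A(j, h) = h + j
(G + A(-23, S(-5, 4)))/(4039 + (-220 - 1*(-790))) = (-4477/2 + ((4 + √(4 + 4)) - 23))/(4039 + (-220 - 1*(-790))) = (-4477/2 + ((4 + √8) - 23))/(4039 + (-220 + 790)) = (-4477/2 + ((4 + 2*√2) - 23))/(4039 + 570) = (-4477/2 + (-19 + 2*√2))/4609 = (-4515/2 + 2*√2)*(1/4609) = -4515/9218 + 2*√2/4609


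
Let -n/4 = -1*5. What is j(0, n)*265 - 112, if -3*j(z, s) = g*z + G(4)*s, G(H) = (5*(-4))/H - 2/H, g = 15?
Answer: 28814/3 ≈ 9604.7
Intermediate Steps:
G(H) = -22/H (G(H) = -20/H - 2/H = -22/H)
n = 20 (n = -(-4)*5 = -4*(-5) = 20)
j(z, s) = -5*z + 11*s/6 (j(z, s) = -(15*z + (-22/4)*s)/3 = -(15*z + (-22*¼)*s)/3 = -(15*z - 11*s/2)/3 = -5*z + 11*s/6)
j(0, n)*265 - 112 = (-5*0 + (11/6)*20)*265 - 112 = (0 + 110/3)*265 - 112 = (110/3)*265 - 112 = 29150/3 - 112 = 28814/3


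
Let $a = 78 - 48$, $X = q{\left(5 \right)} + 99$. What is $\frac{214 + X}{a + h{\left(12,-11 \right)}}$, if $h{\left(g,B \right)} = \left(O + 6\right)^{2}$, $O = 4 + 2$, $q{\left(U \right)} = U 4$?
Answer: $\frac{111}{58} \approx 1.9138$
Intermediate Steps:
$q{\left(U \right)} = 4 U$
$O = 6$
$X = 119$ ($X = 4 \cdot 5 + 99 = 20 + 99 = 119$)
$a = 30$
$h{\left(g,B \right)} = 144$ ($h{\left(g,B \right)} = \left(6 + 6\right)^{2} = 12^{2} = 144$)
$\frac{214 + X}{a + h{\left(12,-11 \right)}} = \frac{214 + 119}{30 + 144} = \frac{333}{174} = 333 \cdot \frac{1}{174} = \frac{111}{58}$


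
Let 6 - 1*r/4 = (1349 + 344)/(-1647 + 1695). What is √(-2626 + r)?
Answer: I*√98751/6 ≈ 52.374*I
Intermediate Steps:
r = -1405/12 (r = 24 - 4*(1349 + 344)/(-1647 + 1695) = 24 - 6772/48 = 24 - 4*1693/48 = 24 - 1693/12 = -1405/12 ≈ -117.08)
√(-2626 + r) = √(-2626 - 1405/12) = √(-32917/12) = I*√98751/6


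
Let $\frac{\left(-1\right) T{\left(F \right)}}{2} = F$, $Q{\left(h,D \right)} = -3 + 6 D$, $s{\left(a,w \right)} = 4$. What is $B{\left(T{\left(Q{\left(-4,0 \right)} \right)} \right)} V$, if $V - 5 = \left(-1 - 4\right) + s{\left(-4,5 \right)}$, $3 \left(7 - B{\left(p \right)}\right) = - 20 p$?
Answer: $188$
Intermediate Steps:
$T{\left(F \right)} = - 2 F$
$B{\left(p \right)} = 7 + \frac{20 p}{3}$ ($B{\left(p \right)} = 7 - \frac{\left(-20\right) p}{3} = 7 + \frac{20 p}{3}$)
$V = 4$ ($V = 5 + \left(\left(-1 - 4\right) + 4\right) = 5 + \left(-5 + 4\right) = 5 - 1 = 4$)
$B{\left(T{\left(Q{\left(-4,0 \right)} \right)} \right)} V = \left(7 + \frac{20 \left(- 2 \left(-3 + 6 \cdot 0\right)\right)}{3}\right) 4 = \left(7 + \frac{20 \left(- 2 \left(-3 + 0\right)\right)}{3}\right) 4 = \left(7 + \frac{20 \left(\left(-2\right) \left(-3\right)\right)}{3}\right) 4 = \left(7 + \frac{20}{3} \cdot 6\right) 4 = \left(7 + 40\right) 4 = 47 \cdot 4 = 188$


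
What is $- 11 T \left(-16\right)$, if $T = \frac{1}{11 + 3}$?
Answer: $\frac{88}{7} \approx 12.571$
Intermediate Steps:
$T = \frac{1}{14} \approx 0.071429$
$- 11 T \left(-16\right) = \left(-11\right) \frac{1}{14} \left(-16\right) = \left(- \frac{11}{14}\right) \left(-16\right) = \frac{88}{7}$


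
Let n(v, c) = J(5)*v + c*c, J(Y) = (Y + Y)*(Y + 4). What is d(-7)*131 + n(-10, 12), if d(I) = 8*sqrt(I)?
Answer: -756 + 1048*I*sqrt(7) ≈ -756.0 + 2772.7*I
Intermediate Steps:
J(Y) = 2*Y*(4 + Y) (J(Y) = (2*Y)*(4 + Y) = 2*Y*(4 + Y))
n(v, c) = c**2 + 90*v (n(v, c) = (2*5*(4 + 5))*v + c*c = (2*5*9)*v + c**2 = 90*v + c**2 = c**2 + 90*v)
d(-7)*131 + n(-10, 12) = (8*sqrt(-7))*131 + (12**2 + 90*(-10)) = (8*(I*sqrt(7)))*131 + (144 - 900) = (8*I*sqrt(7))*131 - 756 = 1048*I*sqrt(7) - 756 = -756 + 1048*I*sqrt(7)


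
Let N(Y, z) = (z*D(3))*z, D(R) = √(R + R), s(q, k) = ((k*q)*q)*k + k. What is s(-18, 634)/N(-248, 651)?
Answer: 65117189*√6/1271403 ≈ 125.46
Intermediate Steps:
s(q, k) = k + k²*q² (s(q, k) = (k*q²)*k + k = k²*q² + k = k + k²*q²)
D(R) = √2*√R (D(R) = √(2*R) = √2*√R)
N(Y, z) = √6*z² (N(Y, z) = (z*(√2*√3))*z = (z*√6)*z = √6*z²)
s(-18, 634)/N(-248, 651) = (634*(1 + 634*(-18)²))/((√6*651²)) = (634*(1 + 634*324))/((√6*423801)) = (634*(1 + 205416))/((423801*√6)) = (634*205417)*(√6/2542806) = 130234378*(√6/2542806) = 65117189*√6/1271403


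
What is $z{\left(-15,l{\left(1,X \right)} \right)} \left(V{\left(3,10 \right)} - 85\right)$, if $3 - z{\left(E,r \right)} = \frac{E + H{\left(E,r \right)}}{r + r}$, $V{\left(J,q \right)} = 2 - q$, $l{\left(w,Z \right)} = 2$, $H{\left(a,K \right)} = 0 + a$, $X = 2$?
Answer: $- \frac{1953}{2} \approx -976.5$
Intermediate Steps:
$H{\left(a,K \right)} = a$
$z{\left(E,r \right)} = 3 - \frac{E}{r}$ ($z{\left(E,r \right)} = 3 - \frac{E + E}{r + r} = 3 - \frac{2 E}{2 r} = 3 - 2 E \frac{1}{2 r} = 3 - \frac{E}{r}$)
$z{\left(-15,l{\left(1,X \right)} \right)} \left(V{\left(3,10 \right)} - 85\right) = \left(3 - - \frac{15}{2}\right) \left(\left(2 - 10\right) - 85\right) = \left(3 - \left(-15\right) \frac{1}{2}\right) \left(\left(2 - 10\right) - 85\right) = \left(3 + \frac{15}{2}\right) \left(-8 - 85\right) = \frac{21}{2} \left(-93\right) = - \frac{1953}{2}$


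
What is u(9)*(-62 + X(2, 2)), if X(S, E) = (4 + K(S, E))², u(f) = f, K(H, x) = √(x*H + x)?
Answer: -360 + 72*√6 ≈ -183.64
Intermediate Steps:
K(H, x) = √(x + H*x) (K(H, x) = √(H*x + x) = √(x + H*x))
X(S, E) = (4 + √(E*(1 + S)))²
u(9)*(-62 + X(2, 2)) = 9*(-62 + (4 + √(2*(1 + 2)))²) = 9*(-62 + (4 + √(2*3))²) = 9*(-62 + (4 + √6)²) = -558 + 9*(4 + √6)²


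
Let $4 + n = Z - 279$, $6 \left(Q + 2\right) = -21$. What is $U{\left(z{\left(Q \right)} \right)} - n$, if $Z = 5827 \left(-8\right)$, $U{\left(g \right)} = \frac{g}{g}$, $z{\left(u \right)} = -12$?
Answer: $46900$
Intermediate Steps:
$Q = - \frac{11}{2}$ ($Q = -2 + \frac{1}{6} \left(-21\right) = -2 - \frac{7}{2} = - \frac{11}{2} \approx -5.5$)
$U{\left(g \right)} = 1$
$Z = -46616$
$n = -46899$ ($n = -4 - 46895 = -46899$)
$U{\left(z{\left(Q \right)} \right)} - n = 1 - -46899 = 1 + 46899 = 46900$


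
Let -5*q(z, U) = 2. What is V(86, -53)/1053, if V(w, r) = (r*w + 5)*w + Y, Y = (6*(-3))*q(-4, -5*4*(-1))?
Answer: -1957754/5265 ≈ -371.84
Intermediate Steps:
q(z, U) = -⅖ (q(z, U) = -⅕*2 = -⅖)
Y = 36/5 (Y = (6*(-3))*(-⅖) = -18*(-⅖) = 36/5 ≈ 7.2000)
V(w, r) = 36/5 + w*(5 + r*w) (V(w, r) = (r*w + 5)*w + 36/5 = (5 + r*w)*w + 36/5 = w*(5 + r*w) + 36/5 = 36/5 + w*(5 + r*w))
V(86, -53)/1053 = (36/5 + 5*86 - 53*86²)/1053 = (36/5 + 430 - 53*7396)*(1/1053) = (36/5 + 430 - 391988)*(1/1053) = -1957754/5*1/1053 = -1957754/5265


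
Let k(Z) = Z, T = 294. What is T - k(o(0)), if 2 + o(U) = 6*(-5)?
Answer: 326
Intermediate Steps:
o(U) = -32 (o(U) = -2 + 6*(-5) = -2 - 30 = -32)
T - k(o(0)) = 294 - 1*(-32) = 294 + 32 = 326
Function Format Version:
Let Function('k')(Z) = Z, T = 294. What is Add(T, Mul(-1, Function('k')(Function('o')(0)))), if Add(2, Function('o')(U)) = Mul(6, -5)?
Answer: 326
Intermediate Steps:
Function('o')(U) = -32 (Function('o')(U) = Add(-2, Mul(6, -5)) = Add(-2, -30) = -32)
Add(T, Mul(-1, Function('k')(Function('o')(0)))) = Add(294, Mul(-1, -32)) = Add(294, 32) = 326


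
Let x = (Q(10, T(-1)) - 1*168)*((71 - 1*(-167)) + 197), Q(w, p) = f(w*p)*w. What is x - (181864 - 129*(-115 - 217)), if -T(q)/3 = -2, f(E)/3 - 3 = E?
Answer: 524378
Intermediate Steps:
f(E) = 9 + 3*E
T(q) = 6 (T(q) = -3*(-2) = 6)
Q(w, p) = w*(9 + 3*p*w) (Q(w, p) = (9 + 3*(w*p))*w = (9 + 3*(p*w))*w = (9 + 3*p*w)*w = w*(9 + 3*p*w))
x = 749070 (x = (3*10*(3 + 6*10) - 1*168)*((71 - 1*(-167)) + 197) = (3*10*(3 + 60) - 168)*((71 + 167) + 197) = (3*10*63 - 168)*(238 + 197) = (1890 - 168)*435 = 1722*435 = 749070)
x - (181864 - 129*(-115 - 217)) = 749070 - (181864 - 129*(-115 - 217)) = 749070 - (181864 - 129*(-332)) = 749070 - (181864 + 42828) = 749070 - 1*224692 = 749070 - 224692 = 524378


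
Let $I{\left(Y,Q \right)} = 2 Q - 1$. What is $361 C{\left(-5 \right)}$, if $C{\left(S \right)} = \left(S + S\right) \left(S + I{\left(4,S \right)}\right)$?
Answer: $57760$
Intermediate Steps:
$I{\left(Y,Q \right)} = -1 + 2 Q$
$C{\left(S \right)} = 2 S \left(-1 + 3 S\right)$ ($C{\left(S \right)} = \left(S + S\right) \left(S + \left(-1 + 2 S\right)\right) = 2 S \left(-1 + 3 S\right)$)
$361 C{\left(-5 \right)} = 361 \cdot 2 \left(-5\right) \left(-1 + 3 \left(-5\right)\right) = 361 \cdot 2 \left(-5\right) \left(-1 - 15\right) = 361 \cdot 2 \left(-5\right) \left(-16\right) = 361 \cdot 160 = 57760$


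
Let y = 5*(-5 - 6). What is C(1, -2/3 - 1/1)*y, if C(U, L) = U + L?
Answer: 110/3 ≈ 36.667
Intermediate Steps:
C(U, L) = L + U
y = -55 (y = 5*(-11) = -55)
C(1, -2/3 - 1/1)*y = ((-2/3 - 1/1) + 1)*(-55) = ((-2*⅓ - 1*1) + 1)*(-55) = ((-⅔ - 1) + 1)*(-55) = (-5/3 + 1)*(-55) = -⅔*(-55) = 110/3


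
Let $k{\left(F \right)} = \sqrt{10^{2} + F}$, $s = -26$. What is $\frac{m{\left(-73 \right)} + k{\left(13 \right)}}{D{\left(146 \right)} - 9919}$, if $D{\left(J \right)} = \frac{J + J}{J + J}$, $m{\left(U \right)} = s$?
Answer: $\frac{13}{4959} - \frac{\sqrt{113}}{9918} \approx 0.0015497$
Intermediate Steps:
$m{\left(U \right)} = -26$
$k{\left(F \right)} = \sqrt{100 + F}$
$D{\left(J \right)} = 1$ ($D{\left(J \right)} = \frac{2 J}{2 J} = 2 J \frac{1}{2 J} = 1$)
$\frac{m{\left(-73 \right)} + k{\left(13 \right)}}{D{\left(146 \right)} - 9919} = \frac{-26 + \sqrt{100 + 13}}{1 - 9919} = \frac{-26 + \sqrt{113}}{-9918} = \left(-26 + \sqrt{113}\right) \left(- \frac{1}{9918}\right) = \frac{13}{4959} - \frac{\sqrt{113}}{9918}$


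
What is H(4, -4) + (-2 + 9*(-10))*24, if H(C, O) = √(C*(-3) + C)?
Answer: -2208 + 2*I*√2 ≈ -2208.0 + 2.8284*I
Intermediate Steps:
H(C, O) = √2*√(-C) (H(C, O) = √(-3*C + C) = √(-2*C) = √2*√(-C))
H(4, -4) + (-2 + 9*(-10))*24 = √2*√(-1*4) + (-2 + 9*(-10))*24 = √2*√(-4) + (-2 - 90)*24 = √2*(2*I) - 92*24 = 2*I*√2 - 2208 = -2208 + 2*I*√2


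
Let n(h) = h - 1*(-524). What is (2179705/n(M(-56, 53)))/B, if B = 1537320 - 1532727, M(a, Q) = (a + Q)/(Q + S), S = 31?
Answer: 61031740/67383903 ≈ 0.90573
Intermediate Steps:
M(a, Q) = (Q + a)/(31 + Q) (M(a, Q) = (a + Q)/(Q + 31) = (Q + a)/(31 + Q))
n(h) = 524 + h (n(h) = h + 524 = 524 + h)
B = 4593
(2179705/n(M(-56, 53)))/B = (2179705/(524 + (53 - 56)/(31 + 53)))/4593 = (2179705/(524 - 3/84))*(1/4593) = (2179705/(524 + (1/84)*(-3)))*(1/4593) = (2179705/(524 - 1/28))*(1/4593) = (2179705/(14671/28))*(1/4593) = (2179705*(28/14671))*(1/4593) = (61031740/14671)*(1/4593) = 61031740/67383903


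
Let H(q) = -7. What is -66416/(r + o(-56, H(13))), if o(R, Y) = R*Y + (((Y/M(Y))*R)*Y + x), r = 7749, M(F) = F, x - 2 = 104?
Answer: -66416/8639 ≈ -7.6879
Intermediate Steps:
x = 106 (x = 2 + 104 = 106)
o(R, Y) = 106 + 2*R*Y (o(R, Y) = R*Y + (((Y/Y)*R)*Y + 106) = R*Y + ((1*R)*Y + 106) = R*Y + (R*Y + 106) = R*Y + (106 + R*Y) = 106 + 2*R*Y)
-66416/(r + o(-56, H(13))) = -66416/(7749 + (106 + 2*(-56)*(-7))) = -66416/(7749 + (106 + 784)) = -66416/(7749 + 890) = -66416/8639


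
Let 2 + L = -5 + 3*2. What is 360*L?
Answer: -360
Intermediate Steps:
L = -1 (L = -2 + (-5 + 3*2) = -2 + (-5 + 6) = -2 + 1 = -1)
360*L = 360*(-1) = -360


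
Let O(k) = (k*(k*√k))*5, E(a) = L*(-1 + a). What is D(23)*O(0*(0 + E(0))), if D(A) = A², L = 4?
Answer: 0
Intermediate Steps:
E(a) = -4 + 4*a (E(a) = 4*(-1 + a) = -4 + 4*a)
O(k) = 5*k^(5/2) (O(k) = (k*k^(3/2))*5 = k^(5/2)*5 = 5*k^(5/2))
D(23)*O(0*(0 + E(0))) = 23²*(5*(0*(0 + (-4 + 4*0)))^(5/2)) = 529*(5*(0*(0 + (-4 + 0)))^(5/2)) = 529*(5*(0*(0 - 4))^(5/2)) = 529*(5*(0*(-4))^(5/2)) = 529*(5*0^(5/2)) = 529*(5*0) = 529*0 = 0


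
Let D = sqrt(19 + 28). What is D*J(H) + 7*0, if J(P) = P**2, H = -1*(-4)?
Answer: 16*sqrt(47) ≈ 109.69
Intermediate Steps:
D = sqrt(47) ≈ 6.8557
H = 4
D*J(H) + 7*0 = sqrt(47)*4**2 + 7*0 = sqrt(47)*16 + 0 = 16*sqrt(47) + 0 = 16*sqrt(47)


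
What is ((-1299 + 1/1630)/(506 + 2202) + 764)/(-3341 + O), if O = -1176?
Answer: -3370209191/19938218680 ≈ -0.16903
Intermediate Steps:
((-1299 + 1/1630)/(506 + 2202) + 764)/(-3341 + O) = ((-1299 + 1/1630)/(506 + 2202) + 764)/(-3341 - 1176) = ((-1299 + 1/1630)/2708 + 764)/(-4517) = (-2117369/1630*1/2708 + 764)*(-1/4517) = (-2117369/4414040 + 764)*(-1/4517) = (3370209191/4414040)*(-1/4517) = -3370209191/19938218680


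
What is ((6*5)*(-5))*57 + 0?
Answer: -8550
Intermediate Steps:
((6*5)*(-5))*57 + 0 = (30*(-5))*57 + 0 = -150*57 + 0 = -8550 + 0 = -8550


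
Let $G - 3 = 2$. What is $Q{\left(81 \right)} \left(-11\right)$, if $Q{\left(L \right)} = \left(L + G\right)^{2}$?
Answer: $-81356$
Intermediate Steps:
$G = 5$ ($G = 3 + 2 = 5$)
$Q{\left(L \right)} = \left(5 + L\right)^{2}$ ($Q{\left(L \right)} = \left(L + 5\right)^{2} = \left(5 + L\right)^{2}$)
$Q{\left(81 \right)} \left(-11\right) = \left(5 + 81\right)^{2} \left(-11\right) = 86^{2} \left(-11\right) = 7396 \left(-11\right) = -81356$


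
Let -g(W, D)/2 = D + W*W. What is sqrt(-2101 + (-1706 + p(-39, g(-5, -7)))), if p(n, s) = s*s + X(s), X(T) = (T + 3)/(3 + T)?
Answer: I*sqrt(2510) ≈ 50.1*I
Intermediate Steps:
g(W, D) = -2*D - 2*W**2 (g(W, D) = -2*(D + W*W) = -2*(D + W**2) = -2*D - 2*W**2)
X(T) = 1 (X(T) = (3 + T)/(3 + T) = 1)
p(n, s) = 1 + s**2 (p(n, s) = s*s + 1 = s**2 + 1 = 1 + s**2)
sqrt(-2101 + (-1706 + p(-39, g(-5, -7)))) = sqrt(-2101 + (-1706 + (1 + (-2*(-7) - 2*(-5)**2)**2))) = sqrt(-2101 + (-1706 + (1 + (14 - 2*25)**2))) = sqrt(-2101 + (-1706 + (1 + (14 - 50)**2))) = sqrt(-2101 + (-1706 + (1 + (-36)**2))) = sqrt(-2101 + (-1706 + (1 + 1296))) = sqrt(-2101 + (-1706 + 1297)) = sqrt(-2101 - 409) = sqrt(-2510) = I*sqrt(2510)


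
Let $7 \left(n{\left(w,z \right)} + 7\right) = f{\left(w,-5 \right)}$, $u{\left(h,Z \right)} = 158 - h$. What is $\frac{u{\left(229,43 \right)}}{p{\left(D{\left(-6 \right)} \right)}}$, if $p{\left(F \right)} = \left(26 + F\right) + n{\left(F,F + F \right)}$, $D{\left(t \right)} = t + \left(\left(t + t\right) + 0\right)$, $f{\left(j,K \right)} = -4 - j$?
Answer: $- \frac{71}{3} \approx -23.667$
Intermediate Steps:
$n{\left(w,z \right)} = - \frac{53}{7} - \frac{w}{7}$ ($n{\left(w,z \right)} = -7 + \frac{-4 - w}{7} = -7 - \left(\frac{4}{7} + \frac{w}{7}\right) = - \frac{53}{7} - \frac{w}{7}$)
$D{\left(t \right)} = 3 t$ ($D{\left(t \right)} = t + \left(2 t + 0\right) = t + 2 t = 3 t$)
$p{\left(F \right)} = \frac{129}{7} + \frac{6 F}{7}$ ($p{\left(F \right)} = \left(26 + F\right) - \left(\frac{53}{7} + \frac{F}{7}\right) = \frac{129}{7} + \frac{6 F}{7}$)
$\frac{u{\left(229,43 \right)}}{p{\left(D{\left(-6 \right)} \right)}} = \frac{158 - 229}{\frac{129}{7} + \frac{6 \cdot 3 \left(-6\right)}{7}} = \frac{158 - 229}{\frac{129}{7} + \frac{6}{7} \left(-18\right)} = - \frac{71}{\frac{129}{7} - \frac{108}{7}} = - \frac{71}{3}$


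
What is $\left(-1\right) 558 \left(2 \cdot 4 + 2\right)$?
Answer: $-5580$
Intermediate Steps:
$\left(-1\right) 558 \left(2 \cdot 4 + 2\right) = - 558 \left(8 + 2\right) = \left(-558\right) 10 = -5580$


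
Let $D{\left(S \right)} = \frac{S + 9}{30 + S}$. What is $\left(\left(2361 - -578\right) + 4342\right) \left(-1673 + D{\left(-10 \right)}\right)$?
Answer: $- \frac{243629541}{20} \approx -1.2181 \cdot 10^{7}$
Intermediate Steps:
$D{\left(S \right)} = \frac{9 + S}{30 + S}$
$\left(\left(2361 - -578\right) + 4342\right) \left(-1673 + D{\left(-10 \right)}\right) = \left(\left(2361 - -578\right) + 4342\right) \left(-1673 + \frac{9 - 10}{30 - 10}\right) = \left(\left(2361 + 578\right) + 4342\right) \left(-1673 + \frac{1}{20} \left(-1\right)\right) = \left(2939 + 4342\right) \left(-1673 + \frac{1}{20} \left(-1\right)\right) = 7281 \left(-1673 - \frac{1}{20}\right) = 7281 \left(- \frac{33461}{20}\right) = - \frac{243629541}{20}$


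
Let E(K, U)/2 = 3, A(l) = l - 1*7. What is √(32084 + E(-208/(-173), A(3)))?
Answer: √32090 ≈ 179.14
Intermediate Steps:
A(l) = -7 + l (A(l) = l - 7 = -7 + l)
E(K, U) = 6 (E(K, U) = 2*3 = 6)
√(32084 + E(-208/(-173), A(3))) = √(32084 + 6) = √32090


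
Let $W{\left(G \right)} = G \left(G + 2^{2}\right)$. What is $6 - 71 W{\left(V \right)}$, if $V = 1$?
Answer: $-349$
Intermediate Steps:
$W{\left(G \right)} = G \left(4 + G\right)$ ($W{\left(G \right)} = G \left(G + 4\right) = G \left(4 + G\right)$)
$6 - 71 W{\left(V \right)} = 6 - 71 \cdot 1 \left(4 + 1\right) = 6 - 71 \cdot 1 \cdot 5 = 6 - 355 = -349$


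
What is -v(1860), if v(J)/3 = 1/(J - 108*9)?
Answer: -1/296 ≈ -0.0033784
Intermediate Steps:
v(J) = 3/(-972 + J) (v(J) = 3/(J - 108*9) = 3/(J - 972) = 3/(-972 + J))
-v(1860) = -3/(-972 + 1860) = -3/888 = -1*1/296 = -1/296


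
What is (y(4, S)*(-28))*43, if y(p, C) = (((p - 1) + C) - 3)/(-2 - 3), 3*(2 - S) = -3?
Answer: 3612/5 ≈ 722.40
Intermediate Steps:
S = 3 (S = 2 - ⅓*(-3) = 2 + 1 = 3)
y(p, C) = ⅘ - C/5 - p/5 (y(p, C) = (((-1 + p) + C) - 3)/(-5) = ((-1 + C + p) - 3)*(-⅕) = (-4 + C + p)*(-⅕) = ⅘ - C/5 - p/5)
(y(4, S)*(-28))*43 = ((⅘ - ⅕*3 - ⅕*4)*(-28))*43 = ((⅘ - ⅗ - ⅘)*(-28))*43 = -⅗*(-28)*43 = (84/5)*43 = 3612/5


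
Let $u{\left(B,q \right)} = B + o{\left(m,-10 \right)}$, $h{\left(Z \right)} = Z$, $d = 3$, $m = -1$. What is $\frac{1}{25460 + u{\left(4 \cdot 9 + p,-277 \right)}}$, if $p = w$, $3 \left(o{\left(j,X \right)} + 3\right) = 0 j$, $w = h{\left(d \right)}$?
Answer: $\frac{1}{25496} \approx 3.9222 \cdot 10^{-5}$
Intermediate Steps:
$w = 3$
$o{\left(j,X \right)} = -3$ ($o{\left(j,X \right)} = -3 + \frac{0 j}{3} = -3 + \frac{1}{3} \cdot 0 = -3 + 0 = -3$)
$p = 3$
$u{\left(B,q \right)} = -3 + B$ ($u{\left(B,q \right)} = B - 3 = -3 + B$)
$\frac{1}{25460 + u{\left(4 \cdot 9 + p,-277 \right)}} = \frac{1}{25460 + \left(-3 + \left(4 \cdot 9 + 3\right)\right)} = \frac{1}{25460 + \left(-3 + \left(36 + 3\right)\right)} = \frac{1}{25460 + \left(-3 + 39\right)} = \frac{1}{25460 + 36} = \frac{1}{25496}$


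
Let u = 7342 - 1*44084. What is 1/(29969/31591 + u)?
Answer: -31591/1160686553 ≈ -2.7218e-5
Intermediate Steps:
u = -36742 (u = 7342 - 44084 = -36742)
1/(29969/31591 + u) = 1/(29969/31591 - 36742) = 1/(-1160686553/31591) = -31591/1160686553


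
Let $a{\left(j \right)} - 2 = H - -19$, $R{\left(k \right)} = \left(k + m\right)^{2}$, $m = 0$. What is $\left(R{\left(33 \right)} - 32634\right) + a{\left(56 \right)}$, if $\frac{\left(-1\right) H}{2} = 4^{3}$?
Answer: $-31652$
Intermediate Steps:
$H = -128$ ($H = - 2 \cdot 4^{3} = \left(-2\right) 64 = -128$)
$R{\left(k \right)} = k^{2}$ ($R{\left(k \right)} = \left(k + 0\right)^{2} = k^{2}$)
$a{\left(j \right)} = -107$ ($a{\left(j \right)} = 2 - 109 = -107$)
$\left(R{\left(33 \right)} - 32634\right) + a{\left(56 \right)} = \left(33^{2} - 32634\right) - 107 = \left(1089 - 32634\right) - 107 = -31545 - 107 = -31652$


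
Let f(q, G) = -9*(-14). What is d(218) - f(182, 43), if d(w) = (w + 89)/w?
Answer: -27161/218 ≈ -124.59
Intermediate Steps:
f(q, G) = 126
d(w) = (89 + w)/w
d(218) - f(182, 43) = (89 + 218)/218 - 1*126 = (1/218)*307 - 126 = 307/218 - 126 = -27161/218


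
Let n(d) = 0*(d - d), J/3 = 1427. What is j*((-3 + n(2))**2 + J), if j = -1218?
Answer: -5225220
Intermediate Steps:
J = 4281 (J = 3*1427 = 4281)
n(d) = 0 (n(d) = 0*0 = 0)
j*((-3 + n(2))**2 + J) = -1218*((-3 + 0)**2 + 4281) = -1218*((-3)**2 + 4281) = -1218*(9 + 4281) = -1218*4290 = -5225220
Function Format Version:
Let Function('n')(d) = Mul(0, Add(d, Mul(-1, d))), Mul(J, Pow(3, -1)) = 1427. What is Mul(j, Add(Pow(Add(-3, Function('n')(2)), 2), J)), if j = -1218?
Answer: -5225220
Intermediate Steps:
J = 4281 (J = Mul(3, 1427) = 4281)
Function('n')(d) = 0 (Function('n')(d) = Mul(0, 0) = 0)
Mul(j, Add(Pow(Add(-3, Function('n')(2)), 2), J)) = Mul(-1218, Add(Pow(Add(-3, 0), 2), 4281)) = Mul(-1218, Add(Pow(-3, 2), 4281)) = Mul(-1218, Add(9, 4281)) = Mul(-1218, 4290) = -5225220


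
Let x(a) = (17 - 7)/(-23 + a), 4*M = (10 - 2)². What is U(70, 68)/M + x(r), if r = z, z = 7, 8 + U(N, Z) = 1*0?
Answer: -9/8 ≈ -1.1250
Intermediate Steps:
U(N, Z) = -8 (U(N, Z) = -8 + 1*0 = -8 + 0 = -8)
M = 16 (M = (10 - 2)²/4 = (¼)*8² = (¼)*64 = 16)
r = 7
x(a) = 10/(-23 + a)
U(70, 68)/M + x(r) = -8/16 + 10/(-23 + 7) = -8*1/16 + 10/(-16) = -½ + 10*(-1/16) = -½ - 5/8 = -9/8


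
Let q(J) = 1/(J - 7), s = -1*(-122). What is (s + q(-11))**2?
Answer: 4818025/324 ≈ 14870.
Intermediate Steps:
s = 122
q(J) = 1/(-7 + J)
(s + q(-11))**2 = (122 + 1/(-7 - 11))**2 = (122 + 1/(-18))**2 = (122 - 1/18)**2 = (2195/18)**2 = 4818025/324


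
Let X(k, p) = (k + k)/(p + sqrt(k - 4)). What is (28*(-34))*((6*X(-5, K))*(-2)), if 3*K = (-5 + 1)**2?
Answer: -5483520/337 + 3084480*I/337 ≈ -16272.0 + 9152.8*I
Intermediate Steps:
K = 16/3 (K = (-5 + 1)**2/3 = (1/3)*(-4)**2 = (1/3)*16 = 16/3 ≈ 5.3333)
X(k, p) = 2*k/(p + sqrt(-4 + k)) (X(k, p) = (2*k)/(p + sqrt(-4 + k)) = 2*k/(p + sqrt(-4 + k)))
(28*(-34))*((6*X(-5, K))*(-2)) = (28*(-34))*((6*(2*(-5)/(16/3 + sqrt(-4 - 5))))*(-2)) = -952*6*(2*(-5)/(16/3 + sqrt(-9)))*(-2) = -952*6*(2*(-5)/(16/3 + 3*I))*(-2) = -952*6*(2*(-5)*(9*(16/3 - 3*I)/337))*(-2) = -952*6*(-480/337 + 270*I/337)*(-2) = -952*(-2880/337 + 1620*I/337)*(-2) = -952*(5760/337 - 3240*I/337) = -5483520/337 + 3084480*I/337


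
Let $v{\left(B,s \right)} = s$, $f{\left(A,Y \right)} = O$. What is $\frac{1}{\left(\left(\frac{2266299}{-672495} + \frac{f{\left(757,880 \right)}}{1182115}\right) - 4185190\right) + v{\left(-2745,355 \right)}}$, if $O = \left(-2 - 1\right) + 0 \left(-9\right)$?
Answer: $- \frac{52997761795}{221787067083249483} \approx -2.3896 \cdot 10^{-7}$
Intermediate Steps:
$O = -3$ ($O = \left(-2 - 1\right) + 0 = -3 + 0 = -3$)
$f{\left(A,Y \right)} = -3$
$\frac{1}{\left(\left(\frac{2266299}{-672495} + \frac{f{\left(757,880 \right)}}{1182115}\right) - 4185190\right) + v{\left(-2745,355 \right)}} = \frac{1}{\left(\left(\frac{2266299}{-672495} - \frac{3}{1182115}\right) - 4185190\right) + 355} = \frac{1}{\left(\left(2266299 \left(- \frac{1}{672495}\right) - \frac{3}{1182115}\right) - 4185190\right) + 355} = \frac{1}{\left(\left(- \frac{755433}{224165} - \frac{3}{1182115}\right) - 4185190\right) + 355} = \frac{1}{\left(- \frac{178601870658}{52997761795} - 4185190\right) + 355} = \frac{1}{- \frac{221805881288686708}{52997761795} + 355} = \frac{1}{- \frac{221787067083249483}{52997761795}} = - \frac{52997761795}{221787067083249483}$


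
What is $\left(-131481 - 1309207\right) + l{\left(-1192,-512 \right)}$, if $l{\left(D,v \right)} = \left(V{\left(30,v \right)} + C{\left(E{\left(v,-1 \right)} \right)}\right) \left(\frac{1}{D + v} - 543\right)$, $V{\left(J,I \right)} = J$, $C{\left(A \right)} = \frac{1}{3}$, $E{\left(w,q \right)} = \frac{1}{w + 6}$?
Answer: $- \frac{7448996899}{5112} \approx -1.4572 \cdot 10^{6}$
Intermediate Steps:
$E{\left(w,q \right)} = \frac{1}{6 + w}$
$C{\left(A \right)} = \frac{1}{3}$
$l{\left(D,v \right)} = -16471 + \frac{91}{3 \left(D + v\right)}$ ($l{\left(D,v \right)} = \left(30 + \frac{1}{3}\right) \left(\frac{1}{D + v} - 543\right) = \frac{91 \left(-543 + \frac{1}{D + v}\right)}{3} = -16471 + \frac{91}{3 \left(D + v\right)}$)
$\left(-131481 - 1309207\right) + l{\left(-1192,-512 \right)} = \left(-131481 - 1309207\right) + \frac{\frac{91}{3} - -19633432 - -8433152}{-1192 - 512} = -1440688 + \frac{\frac{91}{3} + 19633432 + 8433152}{-1704} = -1440688 - \frac{84199843}{5112} = - \frac{7448996899}{5112}$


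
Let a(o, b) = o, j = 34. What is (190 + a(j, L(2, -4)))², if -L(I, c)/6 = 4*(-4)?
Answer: 50176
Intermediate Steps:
L(I, c) = 96 (L(I, c) = -24*(-4) = -6*(-16) = 96)
(190 + a(j, L(2, -4)))² = (190 + 34)² = 224² = 50176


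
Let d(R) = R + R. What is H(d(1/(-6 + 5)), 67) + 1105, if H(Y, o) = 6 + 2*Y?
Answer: 1107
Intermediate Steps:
d(R) = 2*R
H(d(1/(-6 + 5)), 67) + 1105 = (6 + 2*(2/(-6 + 5))) + 1105 = (6 + 2*(2/(-1))) + 1105 = (6 + 2*(2*(-1))) + 1105 = (6 + 2*(-2)) + 1105 = (6 - 4) + 1105 = 2 + 1105 = 1107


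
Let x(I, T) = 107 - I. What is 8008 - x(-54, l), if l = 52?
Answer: 7847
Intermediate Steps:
8008 - x(-54, l) = 8008 - (107 - 1*(-54)) = 8008 - (107 + 54) = 8008 - 1*161 = 8008 - 161 = 7847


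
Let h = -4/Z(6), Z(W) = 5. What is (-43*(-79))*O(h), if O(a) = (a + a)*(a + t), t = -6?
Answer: 923984/25 ≈ 36959.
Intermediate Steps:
h = -4/5 ≈ -0.80000
O(a) = 2*a*(-6 + a) (O(a) = (a + a)*(a - 6) = (2*a)*(-6 + a) = 2*a*(-6 + a))
(-43*(-79))*O(h) = (-43*(-79))*(2*(-4/5)*(-6 - 4/5)) = 3397*(2*(-4/5)*(-34/5)) = 3397*(272/25) = 923984/25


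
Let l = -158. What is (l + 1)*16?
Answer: -2512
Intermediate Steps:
(l + 1)*16 = (-158 + 1)*16 = -157*16 = -2512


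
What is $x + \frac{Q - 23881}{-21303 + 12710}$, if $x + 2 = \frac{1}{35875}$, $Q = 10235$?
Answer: $- \frac{126988907}{308273875} \approx -0.41194$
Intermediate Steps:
$x = - \frac{71749}{35875}$ ($x = -2 + \frac{1}{35875} = - \frac{71749}{35875} \approx -2.0$)
$x + \frac{Q - 23881}{-21303 + 12710} = - \frac{71749}{35875} + \frac{10235 - 23881}{-21303 + 12710} = - \frac{71749}{35875} - \frac{13646}{-8593} = - \frac{71749}{35875} - - \frac{13646}{8593} = - \frac{71749}{35875} + \frac{13646}{8593} = - \frac{126988907}{308273875}$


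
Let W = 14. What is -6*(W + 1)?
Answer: -90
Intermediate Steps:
-6*(W + 1) = -6*(14 + 1) = -6*15 = -90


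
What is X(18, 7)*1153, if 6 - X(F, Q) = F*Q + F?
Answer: -159114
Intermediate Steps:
X(F, Q) = 6 - F - F*Q (X(F, Q) = 6 - (F*Q + F) = 6 - (F + F*Q) = 6 + (-F - F*Q) = 6 - F - F*Q)
X(18, 7)*1153 = (6 - 1*18 - 1*18*7)*1153 = (6 - 18 - 126)*1153 = -138*1153 = -159114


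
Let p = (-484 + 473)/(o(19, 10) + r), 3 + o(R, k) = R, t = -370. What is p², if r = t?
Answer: 121/125316 ≈ 0.00096556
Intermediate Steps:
o(R, k) = -3 + R
r = -370
p = 11/354 (p = (-484 + 473)/((-3 + 19) - 370) = -11/(16 - 370) = -11/(-354) = -11*(-1/354) = 11/354 ≈ 0.031073)
p² = (11/354)² = 121/125316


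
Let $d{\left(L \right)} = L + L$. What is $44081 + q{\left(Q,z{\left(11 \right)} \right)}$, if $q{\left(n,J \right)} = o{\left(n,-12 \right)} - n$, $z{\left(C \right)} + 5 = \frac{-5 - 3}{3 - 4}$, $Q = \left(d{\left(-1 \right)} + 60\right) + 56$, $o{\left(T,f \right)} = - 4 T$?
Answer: $43511$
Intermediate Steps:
$d{\left(L \right)} = 2 L$
$Q = 114$ ($Q = \left(2 \left(-1\right) + 60\right) + 56 = \left(-2 + 60\right) + 56 = 58 + 56 = 114$)
$z{\left(C \right)} = 3$ ($z{\left(C \right)} = -5 + \frac{-5 - 3}{3 - 4} = -5 - \frac{8}{-1} = -5 - -8 = -5 + 8 = 3$)
$q{\left(n,J \right)} = - 5 n$ ($q{\left(n,J \right)} = - 4 n - n = - 5 n$)
$44081 + q{\left(Q,z{\left(11 \right)} \right)} = 44081 - 570 = 43511$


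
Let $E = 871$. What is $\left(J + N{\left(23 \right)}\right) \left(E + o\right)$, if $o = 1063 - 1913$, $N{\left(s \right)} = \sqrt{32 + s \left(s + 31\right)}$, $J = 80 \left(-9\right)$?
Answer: $-15120 + 147 \sqrt{26} \approx -14370.0$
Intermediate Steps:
$J = -720$
$N{\left(s \right)} = \sqrt{32 + s \left(31 + s\right)}$
$o = -850$ ($o = 1063 - 1913 = -850$)
$\left(J + N{\left(23 \right)}\right) \left(E + o\right) = \left(-720 + \sqrt{32 + 23^{2} + 31 \cdot 23}\right) \left(871 - 850\right) = \left(-720 + \sqrt{32 + 529 + 713}\right) 21 = \left(-720 + \sqrt{1274}\right) 21 = \left(-720 + 7 \sqrt{26}\right) 21 = -15120 + 147 \sqrt{26}$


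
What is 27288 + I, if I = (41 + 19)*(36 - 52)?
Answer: 26328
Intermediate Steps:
I = -960 (I = 60*(-16) = -960)
27288 + I = 27288 - 960 = 26328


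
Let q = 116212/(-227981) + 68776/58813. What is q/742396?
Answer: 2211211225/2488557151990247 ≈ 8.8855e-7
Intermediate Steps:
q = 8844844900/13408246553 (q = 116212*(-1/227981) + 68776*(1/58813) = -116212/227981 + 68776/58813 = 8844844900/13408246553 ≈ 0.65966)
q/742396 = (8844844900/13408246553)/742396 = (8844844900/13408246553)*(1/742396) = 2211211225/2488557151990247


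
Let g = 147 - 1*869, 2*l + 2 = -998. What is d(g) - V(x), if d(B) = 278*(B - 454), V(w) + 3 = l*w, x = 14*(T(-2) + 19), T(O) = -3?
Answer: -214925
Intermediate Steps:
l = -500 (l = -1 + (½)*(-998) = -1 - 499 = -500)
g = -722 (g = 147 - 869 = -722)
x = 224 (x = 14*(-3 + 19) = 14*16 = 224)
V(w) = -3 - 500*w
d(B) = -126212 + 278*B (d(B) = 278*(-454 + B) = -126212 + 278*B)
d(g) - V(x) = (-126212 + 278*(-722)) - (-3 - 500*224) = (-126212 - 200716) - (-3 - 112000) = -326928 - 1*(-112003) = -326928 + 112003 = -214925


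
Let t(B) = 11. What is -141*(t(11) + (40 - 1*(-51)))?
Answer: -14382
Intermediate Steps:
-141*(t(11) + (40 - 1*(-51))) = -141*(11 + (40 - 1*(-51))) = -141*(11 + (40 + 51)) = -141*(11 + 91) = -141*102 = -14382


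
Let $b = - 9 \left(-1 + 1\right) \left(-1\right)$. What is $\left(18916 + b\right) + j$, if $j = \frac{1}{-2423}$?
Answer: $\frac{45833467}{2423} \approx 18916.0$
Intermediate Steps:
$j = - \frac{1}{2423} \approx -0.00041271$
$b = 0$ ($b = \left(-9\right) 0 \left(-1\right) = 0 \left(-1\right) = 0$)
$\left(18916 + b\right) + j = \left(18916 + 0\right) - \frac{1}{2423} = 18916 - \frac{1}{2423} = \frac{45833467}{2423}$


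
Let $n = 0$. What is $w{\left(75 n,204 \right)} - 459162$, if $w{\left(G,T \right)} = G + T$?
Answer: $-458958$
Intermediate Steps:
$w{\left(75 n,204 \right)} - 459162 = \left(75 \cdot 0 + 204\right) - 459162 = \left(0 + 204\right) - 459162 = 204 - 459162 = -458958$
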